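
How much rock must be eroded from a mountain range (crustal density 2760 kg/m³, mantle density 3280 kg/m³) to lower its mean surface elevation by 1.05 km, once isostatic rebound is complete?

6.62 km

Net drop Δ = e − u = e − e ρ_c/ρ_m = e (ρ_m − ρ_c)/ρ_m.
e = Δ ρ_m/(ρ_m − ρ_c) = 1.05 km × 3280/520 = 6.62 km.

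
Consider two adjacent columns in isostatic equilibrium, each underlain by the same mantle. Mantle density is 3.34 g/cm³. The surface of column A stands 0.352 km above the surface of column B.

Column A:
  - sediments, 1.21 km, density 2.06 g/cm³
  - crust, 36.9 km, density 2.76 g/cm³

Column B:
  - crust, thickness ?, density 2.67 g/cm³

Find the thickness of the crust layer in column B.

32.5 km

Take the compensation level at the base of the deeper column (depth z_c below the surface of column A) and equate Σ ρ_i t_i down to z_c; mantle fills any gap and the z_c terms cancel.
Column A: 1.21×2.06 + 36.9×2.76 + (z_c − 38.11)×3.34
Column B: 0.352×0 + x×2.67 + (z_c − 0.352 − 0 − x)×3.34
The z_c×3.34 term appears on both sides and cancels. Collect the known terms of each column as K = Σ(ρt)_known − 3.34 × (depth of known layers): K_A = 104.3366 − 3.34×38.11 = −22.9508; K_B = 0 − 3.34×(0.352 + 0) = −1.17568.
Balance: K_A = K_B − x×(3.34 − 2.67), so x = (K_B − K_A)/(3.34 − 2.67) = 21.7751/0.67 = 32.5 km.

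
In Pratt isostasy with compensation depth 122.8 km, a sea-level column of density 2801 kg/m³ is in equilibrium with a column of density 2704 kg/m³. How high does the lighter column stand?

ρ_ref D = ρ (D + h) → h = D (ρ_ref − ρ)/ρ.
h = 122.8 km × (2801 − 2704)/2704 = 4.41 km.

4.41 km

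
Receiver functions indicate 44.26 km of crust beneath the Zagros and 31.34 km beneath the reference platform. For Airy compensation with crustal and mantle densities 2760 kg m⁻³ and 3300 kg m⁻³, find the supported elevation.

2.11 km

Excess crust Δ = 44.26 km − 31.34 km = 12.92 km, split between elevation h and root r with h + r = Δ.
Airy balance ρ_c h = (ρ_m − ρ_c) r gives r = h ρ_c/(ρ_m − ρ_c), so h (1 + ρ_c/(ρ_m − ρ_c)) = Δ, i.e. h = Δ (ρ_m − ρ_c)/ρ_m.
h = 12.92 km × 540/3300 = 2.11 km.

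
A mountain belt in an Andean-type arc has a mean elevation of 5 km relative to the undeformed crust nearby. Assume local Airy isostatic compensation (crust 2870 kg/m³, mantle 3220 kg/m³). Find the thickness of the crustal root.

Balancing pressure at the compensation depth: the weight of the topography is balanced by the buoyancy of the root, ρ_c h = (ρ_m − ρ_c) r.
r = h · ρ_c / (ρ_m − ρ_c) = 5 km × 2870 / (3220 − 2870) = 41 km.

41 km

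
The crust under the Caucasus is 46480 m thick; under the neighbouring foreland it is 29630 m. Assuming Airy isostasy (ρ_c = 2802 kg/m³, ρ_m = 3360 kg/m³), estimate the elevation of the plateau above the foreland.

2800 m

Excess crust Δ = 46480 m − 29630 m = 16850 m, split between elevation h and root r with h + r = Δ.
Airy balance ρ_c h = (ρ_m − ρ_c) r gives r = h ρ_c/(ρ_m − ρ_c), so h (1 + ρ_c/(ρ_m − ρ_c)) = Δ, i.e. h = Δ (ρ_m − ρ_c)/ρ_m.
h = 16850 m × 558/3360 = 2800 m.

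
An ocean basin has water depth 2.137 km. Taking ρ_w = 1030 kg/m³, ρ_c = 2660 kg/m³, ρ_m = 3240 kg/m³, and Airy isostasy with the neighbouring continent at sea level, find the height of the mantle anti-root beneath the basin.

6.01 km

Balancing pressure at the compensation depth: replacing crust with seawater at the top is compensated by replacing crust with mantle at the base: d (ρ_c − ρ_w) = a (ρ_m − ρ_c).
a = d (ρ_c − ρ_w)/(ρ_m − ρ_c) = 2.137 km × 1630/580 = 6.01 km.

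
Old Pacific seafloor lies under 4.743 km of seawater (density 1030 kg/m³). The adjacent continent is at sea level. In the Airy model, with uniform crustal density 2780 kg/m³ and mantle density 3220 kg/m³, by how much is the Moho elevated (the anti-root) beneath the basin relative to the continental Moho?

18.9 km

Isostatic balance requires: replacing crust with seawater at the top is compensated by replacing crust with mantle at the base: d (ρ_c − ρ_w) = a (ρ_m − ρ_c).
a = d (ρ_c − ρ_w)/(ρ_m − ρ_c) = 4.743 km × 1750/440 = 18.9 km.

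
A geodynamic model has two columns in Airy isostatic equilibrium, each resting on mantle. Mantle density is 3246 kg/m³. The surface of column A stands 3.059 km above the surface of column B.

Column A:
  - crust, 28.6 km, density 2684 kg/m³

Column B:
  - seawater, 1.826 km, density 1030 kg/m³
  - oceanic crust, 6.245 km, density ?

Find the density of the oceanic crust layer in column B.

2910 kg/m³

Take the compensation level at the base of the deeper column (depth z_c below the surface of column A) and equate Σ ρ_i t_i down to z_c; mantle fills any gap and the z_c terms cancel.
Column A: 28.6×2684 + (z_c − 28.6)×3246
Column B: 3.059×0 + 1.826×1030 + 6.245×ρ + (z_c − 3.059 − 8.071)×3246
The z_c×3246 term appears on both sides and cancels. Collect the known terms of each column as K = Σ(ρt)_known − 3246 × (depth of known layers): K_A = 76762.4 − 3246×28.6 = −16073.2; K_B = 1880.78 − 3246×(3.059 + 8.071) = −34247.2.
Balance: K_A = K_B + 6.245×ρ, so ρ = (K_A − K_B)/6.245 = 18174/6.245 = 2910 kg/m³.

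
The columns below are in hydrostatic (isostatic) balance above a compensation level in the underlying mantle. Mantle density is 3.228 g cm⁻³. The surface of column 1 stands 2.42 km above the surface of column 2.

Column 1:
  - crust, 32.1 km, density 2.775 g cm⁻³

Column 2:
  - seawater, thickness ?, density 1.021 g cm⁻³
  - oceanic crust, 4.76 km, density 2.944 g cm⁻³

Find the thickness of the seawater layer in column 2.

2.44 km

Take the compensation level at the base of the deeper column (depth z_c below the surface of column 1) and equate Σ ρ_i t_i down to z_c; mantle fills any gap and the z_c terms cancel.
Column 1: 32.1×2.775 + (z_c − 32.1)×3.228
Column 2: 2.42×0 + x×1.021 + 4.76×2.944 + (z_c − 2.42 − 4.76 − x)×3.228
The z_c×3.228 term appears on both sides and cancels. Collect the known terms of each column as K = Σ(ρt)_known − 3.228 × (depth of known layers): K_1 = 89.0775 − 3.228×32.1 = −14.5413; K_2 = 14.01344 − 3.228×(2.42 + 4.76) = −9.1636.
Balance: K_1 = K_2 − x×(3.228 − 1.021), so x = (K_2 − K_1)/(3.228 − 1.021) = 5.3777/2.207 = 2.44 km.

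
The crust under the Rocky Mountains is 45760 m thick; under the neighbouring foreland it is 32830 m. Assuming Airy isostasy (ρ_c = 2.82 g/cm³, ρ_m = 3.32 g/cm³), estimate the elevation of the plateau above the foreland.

1950 m

Excess crust Δ = 45760 m − 32830 m = 12930 m, split between elevation h and root r with h + r = Δ.
Airy balance ρ_c h = (ρ_m − ρ_c) r gives r = h ρ_c/(ρ_m − ρ_c), so h (1 + ρ_c/(ρ_m − ρ_c)) = Δ, i.e. h = Δ (ρ_m − ρ_c)/ρ_m.
h = 12930 m × 0.5/3.32 = 1950 m.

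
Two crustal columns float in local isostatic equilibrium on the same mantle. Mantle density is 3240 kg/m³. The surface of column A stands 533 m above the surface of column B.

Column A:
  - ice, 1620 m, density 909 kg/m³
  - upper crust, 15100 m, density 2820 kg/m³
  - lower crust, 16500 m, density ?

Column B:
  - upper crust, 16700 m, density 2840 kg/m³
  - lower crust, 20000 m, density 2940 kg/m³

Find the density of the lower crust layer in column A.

Take the compensation level at the base of the deeper column (depth z_c below the surface of column A) and equate Σ ρ_i t_i down to z_c; mantle fills any gap and the z_c terms cancel.
Column A: 1620×909 + 15100×2820 + 16500×ρ + (z_c − 33220)×3240
Column B: 533×0 + 16700×2840 + 20000×2940 + (z_c − 533 − 36700)×3240
The z_c×3240 term appears on both sides and cancels. Collect the known terms of each column as K = Σ(ρt)_known − 3240 × (depth of known layers): K_A = 44054580 − 3240×33220 = −63578220; K_B = 106228000 − 3240×(533 + 36700) = −14406920.
Balance: K_A + 16500×ρ = K_B, so ρ = (K_B − K_A)/16500 = 49171300/16500 = 2980 kg/m³.

2980 kg/m³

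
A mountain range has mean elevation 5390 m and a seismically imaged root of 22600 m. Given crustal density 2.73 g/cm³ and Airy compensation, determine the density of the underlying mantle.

Airy balance: ρ_c h = (ρ_m − ρ_c) r → ρ_m = ρ_c (1 + h/r).
ρ_m = 2.73 × (1 + 5390 m/22600 m) = 3.38 g/cm³.

3.38 g/cm³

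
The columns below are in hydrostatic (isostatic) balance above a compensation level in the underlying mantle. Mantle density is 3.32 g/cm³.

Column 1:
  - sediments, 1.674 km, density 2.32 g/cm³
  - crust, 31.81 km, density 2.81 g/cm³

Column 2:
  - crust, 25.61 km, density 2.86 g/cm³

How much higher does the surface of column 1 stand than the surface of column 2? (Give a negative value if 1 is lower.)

For any compensation level in the mantle, the mantle terms cancel and isostasy reduces to e = (Σt_1 − Σt_2) − (Σ(ρt)_1 − Σ(ρt)_2) / ρ_m.
Σt_1 = 33.484 km; Σt_2 = 25.61 km; Σ(ρt)_1 = 93.26978; Σ(ρt)_2 = 73.2446 (in km·g/cm³).
e = (33.484 − 25.61) − (93.26978 − 73.2446) / 3.32 = 1.84 km.

1.84 km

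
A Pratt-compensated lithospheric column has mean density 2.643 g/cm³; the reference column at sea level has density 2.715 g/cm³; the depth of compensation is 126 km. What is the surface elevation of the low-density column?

ρ_ref D = ρ (D + h) → h = D (ρ_ref − ρ)/ρ.
h = 126 km × (2.715 − 2.643)/2.643 = 3.43 km.

3.43 km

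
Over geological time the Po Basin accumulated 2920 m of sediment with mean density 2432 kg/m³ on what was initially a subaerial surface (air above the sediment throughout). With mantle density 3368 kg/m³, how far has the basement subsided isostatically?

Subaerial load: s = t ρ_sed / ρ_m = 2920 m × 2432/3368 = 2110 m.

2110 m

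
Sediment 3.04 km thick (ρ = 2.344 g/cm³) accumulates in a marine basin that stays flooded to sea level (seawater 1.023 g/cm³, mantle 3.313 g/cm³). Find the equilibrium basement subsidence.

Submarine loading: the sediment displaces seawater, and the subsidence is in turn flooded, so s (ρ_m − ρ_w) = t (ρ_sed − ρ_w).
s = 3.04 km × (2.344 − 1.023) / (3.313 − 1.023) = 1.75 km.

1.75 km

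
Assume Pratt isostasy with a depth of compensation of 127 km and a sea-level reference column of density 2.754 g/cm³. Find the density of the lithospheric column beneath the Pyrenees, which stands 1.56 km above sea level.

2.72 g/cm³

Pratt balance: ρ_ref D = ρ (D + h).
ρ = ρ_ref D/(D + h) = 2.754 × 127 km/(127 km + 1.56 km) = 2.72 g/cm³.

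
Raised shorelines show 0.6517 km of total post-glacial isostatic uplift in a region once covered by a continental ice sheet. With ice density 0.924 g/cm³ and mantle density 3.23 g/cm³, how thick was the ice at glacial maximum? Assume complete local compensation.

2.28 km

u = t ρ_ice/ρ_m → t = u ρ_m/ρ_ice = 0.6517 km × 3.23/0.924 = 2.28 km.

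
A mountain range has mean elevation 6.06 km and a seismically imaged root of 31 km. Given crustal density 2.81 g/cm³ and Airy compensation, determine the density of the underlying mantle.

Airy balance: ρ_c h = (ρ_m − ρ_c) r → ρ_m = ρ_c (1 + h/r).
ρ_m = 2.81 × (1 + 6.06 km/31 km) = 3.36 g/cm³.

3.36 g/cm³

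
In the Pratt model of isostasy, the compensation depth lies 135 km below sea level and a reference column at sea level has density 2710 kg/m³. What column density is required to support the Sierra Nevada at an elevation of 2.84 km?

Pratt balance: ρ_ref D = ρ (D + h).
ρ = ρ_ref D/(D + h) = 2710 × 135 km/(135 km + 2.84 km) = 2650 kg/m³.

2650 kg/m³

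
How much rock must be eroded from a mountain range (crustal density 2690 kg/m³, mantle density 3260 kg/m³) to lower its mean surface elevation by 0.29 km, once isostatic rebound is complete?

1.66 km

Net drop Δ = e − u = e − e ρ_c/ρ_m = e (ρ_m − ρ_c)/ρ_m.
e = Δ ρ_m/(ρ_m − ρ_c) = 0.29 km × 3260/570 = 1.66 km.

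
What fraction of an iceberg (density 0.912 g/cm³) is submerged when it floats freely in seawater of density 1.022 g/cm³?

Submerged fraction = ρ_obj/ρ_fluid = 0.912/1.022 = 0.892.

0.892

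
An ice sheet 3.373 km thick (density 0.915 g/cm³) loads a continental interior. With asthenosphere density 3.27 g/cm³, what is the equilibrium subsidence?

By Archimedes' principle applied to the lithosphere: the ice load ρ_ice t is balanced by mantle displaced below, ρ_m s.
s = t ρ_ice / ρ_m = 3.373 km × 0.915/3.27 = 0.944 km.

0.944 km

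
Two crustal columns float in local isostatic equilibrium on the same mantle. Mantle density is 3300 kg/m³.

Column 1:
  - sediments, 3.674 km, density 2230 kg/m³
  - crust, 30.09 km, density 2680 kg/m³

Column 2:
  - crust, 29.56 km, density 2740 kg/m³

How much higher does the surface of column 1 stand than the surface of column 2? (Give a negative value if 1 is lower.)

1.83 km

For any compensation level in the mantle, the mantle terms cancel and isostasy reduces to e = (Σt_1 − Σt_2) − (Σ(ρt)_1 − Σ(ρt)_2) / ρ_m.
Σt_1 = 33.764 km; Σt_2 = 29.56 km; Σ(ρt)_1 = 88834.22; Σ(ρt)_2 = 80994.4 (in km·kg/m³).
e = (33.764 − 29.56) − (88834.22 − 80994.4) / 3300 = 1.83 km.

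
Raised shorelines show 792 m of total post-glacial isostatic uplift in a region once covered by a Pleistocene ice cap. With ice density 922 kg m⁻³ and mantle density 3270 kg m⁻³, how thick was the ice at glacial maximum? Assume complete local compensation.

2810 m

u = t ρ_ice/ρ_m → t = u ρ_m/ρ_ice = 792 m × 3270/922 = 2810 m.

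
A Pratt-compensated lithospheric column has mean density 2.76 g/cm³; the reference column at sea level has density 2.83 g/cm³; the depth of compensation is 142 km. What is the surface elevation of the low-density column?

ρ_ref D = ρ (D + h) → h = D (ρ_ref − ρ)/ρ.
h = 142 km × (2.83 − 2.76)/2.76 = 3.6 km.

3.6 km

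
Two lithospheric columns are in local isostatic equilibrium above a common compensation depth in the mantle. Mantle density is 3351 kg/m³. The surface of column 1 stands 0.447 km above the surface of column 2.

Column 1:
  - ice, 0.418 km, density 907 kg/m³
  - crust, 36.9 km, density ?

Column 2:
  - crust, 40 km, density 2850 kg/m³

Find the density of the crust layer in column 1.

Take the compensation level at the base of the deeper column (depth z_c below the surface of column 1) and equate Σ ρ_i t_i down to z_c; mantle fills any gap and the z_c terms cancel.
Column 1: 0.418×907 + 36.9×ρ + (z_c − 37.318)×3351
Column 2: 0.447×0 + 40×2850 + (z_c − 0.447 − 40)×3351
The z_c×3351 term appears on both sides and cancels. Collect the known terms of each column as K = Σ(ρt)_known − 3351 × (depth of known layers): K_1 = 379.126 − 3351×37.318 = −124673.492; K_2 = 114000 − 3351×(0.447 + 40) = −21537.897.
Balance: K_1 + 36.9×ρ = K_2, so ρ = (K_2 − K_1)/36.9 = 103136/36.9 = 2800 kg/m³.

2800 kg/m³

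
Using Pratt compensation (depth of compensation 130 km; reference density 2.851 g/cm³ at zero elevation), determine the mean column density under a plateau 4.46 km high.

2.76 g/cm³

Pratt balance: ρ_ref D = ρ (D + h).
ρ = ρ_ref D/(D + h) = 2.851 × 130 km/(130 km + 4.46 km) = 2.76 g/cm³.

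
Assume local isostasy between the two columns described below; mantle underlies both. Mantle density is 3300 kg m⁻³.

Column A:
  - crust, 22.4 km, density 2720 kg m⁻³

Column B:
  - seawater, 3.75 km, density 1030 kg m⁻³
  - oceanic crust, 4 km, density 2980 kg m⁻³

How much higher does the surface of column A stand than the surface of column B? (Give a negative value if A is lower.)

0.97 km

For any compensation level in the mantle, the mantle terms cancel and isostasy reduces to e = (Σt_A − Σt_B) − (Σ(ρt)_A − Σ(ρt)_B) / ρ_m.
Σt_A = 22.4 km; Σt_B = 7.75 km; Σ(ρt)_A = 60928; Σ(ρt)_B = 15782.5 (in km·kg m⁻³).
e = (22.4 − 7.75) − (60928 − 15782.5) / 3300 = 0.97 km.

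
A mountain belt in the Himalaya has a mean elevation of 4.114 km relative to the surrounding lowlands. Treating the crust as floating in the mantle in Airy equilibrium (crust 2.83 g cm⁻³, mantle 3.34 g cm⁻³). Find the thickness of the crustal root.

22.8 km

By Archimedes' principle applied to the lithosphere: the weight of the topography is balanced by the buoyancy of the root, ρ_c h = (ρ_m − ρ_c) r.
r = h · ρ_c / (ρ_m − ρ_c) = 4.114 km × 2.83 / (3.34 − 2.83) = 22.8 km.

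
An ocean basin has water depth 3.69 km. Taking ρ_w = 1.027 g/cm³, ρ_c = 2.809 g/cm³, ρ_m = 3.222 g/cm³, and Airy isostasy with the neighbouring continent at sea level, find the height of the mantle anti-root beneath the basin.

15.9 km

For local isostatic compensation: replacing crust with seawater at the top is compensated by replacing crust with mantle at the base: d (ρ_c − ρ_w) = a (ρ_m − ρ_c).
a = d (ρ_c − ρ_w)/(ρ_m − ρ_c) = 3.69 km × 1.782/0.413 = 15.9 km.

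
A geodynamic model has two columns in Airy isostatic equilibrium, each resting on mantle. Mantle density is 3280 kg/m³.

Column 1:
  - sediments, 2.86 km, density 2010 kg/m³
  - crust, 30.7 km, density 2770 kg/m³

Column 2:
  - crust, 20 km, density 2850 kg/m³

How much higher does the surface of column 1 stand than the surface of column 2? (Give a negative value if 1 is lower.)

For any compensation level in the mantle, the mantle terms cancel and isostasy reduces to e = (Σt_1 − Σt_2) − (Σ(ρt)_1 − Σ(ρt)_2) / ρ_m.
Σt_1 = 33.56 km; Σt_2 = 20 km; Σ(ρt)_1 = 90787.6; Σ(ρt)_2 = 57000 (in km·kg/m³).
e = (33.56 − 20) − (90787.6 − 57000) / 3280 = 3.26 km.

3.26 km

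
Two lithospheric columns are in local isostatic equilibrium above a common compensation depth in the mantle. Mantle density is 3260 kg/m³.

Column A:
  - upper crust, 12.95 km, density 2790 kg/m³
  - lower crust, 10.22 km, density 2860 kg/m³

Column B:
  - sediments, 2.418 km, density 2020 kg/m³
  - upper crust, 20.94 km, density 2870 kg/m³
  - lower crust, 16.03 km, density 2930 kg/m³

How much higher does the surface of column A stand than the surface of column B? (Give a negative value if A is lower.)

−1.93 km

For any compensation level in the mantle, the mantle terms cancel and isostasy reduces to e = (Σt_A − Σt_B) − (Σ(ρt)_A − Σ(ρt)_B) / ρ_m.
Σt_A = 23.17 km; Σt_B = 39.388 km; Σ(ρt)_A = 65359.7; Σ(ρt)_B = 111950.06 (in km·kg/m³).
e = (23.17 − 39.388) − (65359.7 − 111950.06) / 3260 = −1.93 km.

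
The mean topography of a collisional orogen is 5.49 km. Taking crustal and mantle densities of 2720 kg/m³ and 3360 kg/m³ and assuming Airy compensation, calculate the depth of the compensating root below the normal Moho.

23.3 km

Balancing pressure at the compensation depth: the weight of the topography is balanced by the buoyancy of the root, ρ_c h = (ρ_m − ρ_c) r.
r = h · ρ_c / (ρ_m − ρ_c) = 5.49 km × 2720 / (3360 − 2720) = 23.3 km.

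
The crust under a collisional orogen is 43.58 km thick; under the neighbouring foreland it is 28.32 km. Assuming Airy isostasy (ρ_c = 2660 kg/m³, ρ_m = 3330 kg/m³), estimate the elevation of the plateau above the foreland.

3.07 km

Excess crust Δ = 43.58 km − 28.32 km = 15.26 km, split between elevation h and root r with h + r = Δ.
Airy balance ρ_c h = (ρ_m − ρ_c) r gives r = h ρ_c/(ρ_m − ρ_c), so h (1 + ρ_c/(ρ_m − ρ_c)) = Δ, i.e. h = Δ (ρ_m − ρ_c)/ρ_m.
h = 15.26 km × 670/3330 = 3.07 km.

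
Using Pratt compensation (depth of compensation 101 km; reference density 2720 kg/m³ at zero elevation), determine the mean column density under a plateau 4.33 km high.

2610 kg/m³

Pratt balance: ρ_ref D = ρ (D + h).
ρ = ρ_ref D/(D + h) = 2720 × 101 km/(101 km + 4.33 km) = 2610 kg/m³.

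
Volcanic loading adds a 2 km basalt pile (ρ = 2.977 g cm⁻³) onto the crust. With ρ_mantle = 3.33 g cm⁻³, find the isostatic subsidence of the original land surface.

Subaerial loading: s = t ρ_load / ρ_m.
s = 2 km × 2.977/3.33 = 1.79 km.

1.79 km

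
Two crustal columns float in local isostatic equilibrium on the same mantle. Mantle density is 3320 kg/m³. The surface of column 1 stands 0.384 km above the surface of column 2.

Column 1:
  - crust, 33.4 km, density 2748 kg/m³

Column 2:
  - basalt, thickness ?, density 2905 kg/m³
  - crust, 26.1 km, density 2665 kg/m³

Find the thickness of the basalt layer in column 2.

1.77 km

Take the compensation level at the base of the deeper column (depth z_c below the surface of column 1) and equate Σ ρ_i t_i down to z_c; mantle fills any gap and the z_c terms cancel.
Column 1: 33.4×2748 + (z_c − 33.4)×3320
Column 2: 0.384×0 + x×2905 + 26.1×2665 + (z_c − 0.384 − 26.1 − x)×3320
The z_c×3320 term appears on both sides and cancels. Collect the known terms of each column as K = Σ(ρt)_known − 3320 × (depth of known layers): K_1 = 91783.2 − 3320×33.4 = −19104.8; K_2 = 69556.5 − 3320×(0.384 + 26.1) = −18370.38.
Balance: K_1 = K_2 − x×(3320 − 2905), so x = (K_2 − K_1)/(3320 − 2905) = 734.42/415 = 1.77 km.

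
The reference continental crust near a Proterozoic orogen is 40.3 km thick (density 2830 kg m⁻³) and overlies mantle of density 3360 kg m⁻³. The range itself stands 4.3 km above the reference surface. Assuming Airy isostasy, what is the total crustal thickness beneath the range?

67.6 km

Root depth r = h ρ_c / (ρ_m − ρ_c) = 4.3 km × 2830 / 530 = 22.96 km.
Total thickness = T + h + r = 40.3 km + 4.3 km + 22.96 km = 67.6 km.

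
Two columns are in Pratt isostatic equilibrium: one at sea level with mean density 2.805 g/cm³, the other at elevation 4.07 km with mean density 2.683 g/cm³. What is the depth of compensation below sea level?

ρ_ref D = ρ (D + h) → D (ρ_ref − ρ) = ρ h.
D = ρ h/(ρ_ref − ρ) = 2.683 × 4.07 km/(2.805 − 2.683) = 89.5 km.

89.5 km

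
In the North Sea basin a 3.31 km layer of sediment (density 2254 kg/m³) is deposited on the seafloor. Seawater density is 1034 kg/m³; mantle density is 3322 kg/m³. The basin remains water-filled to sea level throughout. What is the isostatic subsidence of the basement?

1.76 km

Submarine loading: the sediment displaces seawater, and the subsidence is in turn flooded, so s (ρ_m − ρ_w) = t (ρ_sed − ρ_w).
s = 3.31 km × (2254 − 1034) / (3322 − 1034) = 1.76 km.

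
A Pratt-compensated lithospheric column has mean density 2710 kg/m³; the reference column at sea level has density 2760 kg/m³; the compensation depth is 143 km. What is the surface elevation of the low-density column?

2.64 km

ρ_ref D = ρ (D + h) → h = D (ρ_ref − ρ)/ρ.
h = 143 km × (2760 − 2710)/2710 = 2.64 km.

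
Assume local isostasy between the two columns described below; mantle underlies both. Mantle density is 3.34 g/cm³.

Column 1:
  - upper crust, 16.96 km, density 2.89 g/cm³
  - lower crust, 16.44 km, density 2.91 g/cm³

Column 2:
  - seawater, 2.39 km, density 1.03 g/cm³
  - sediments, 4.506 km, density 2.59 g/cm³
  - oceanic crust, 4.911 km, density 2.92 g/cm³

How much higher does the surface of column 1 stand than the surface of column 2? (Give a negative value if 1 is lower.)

1.12 km

For any compensation level in the mantle, the mantle terms cancel and isostasy reduces to e = (Σt_1 − Σt_2) − (Σ(ρt)_1 − Σ(ρt)_2) / ρ_m.
Σt_1 = 33.4 km; Σt_2 = 11.807 km; Σ(ρt)_1 = 96.8548; Σ(ρt)_2 = 28.47236 (in km·g/cm³).
e = (33.4 − 11.807) − (96.8548 − 28.47236) / 3.34 = 1.12 km.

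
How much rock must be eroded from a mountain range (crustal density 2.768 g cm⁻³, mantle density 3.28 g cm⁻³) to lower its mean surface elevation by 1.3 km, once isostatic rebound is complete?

Net drop Δ = e − u = e − e ρ_c/ρ_m = e (ρ_m − ρ_c)/ρ_m.
e = Δ ρ_m/(ρ_m − ρ_c) = 1.3 km × 3.28/0.512 = 8.33 km.

8.33 km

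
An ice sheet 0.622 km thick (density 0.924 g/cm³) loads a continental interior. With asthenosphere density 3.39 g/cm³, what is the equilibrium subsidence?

By Archimedes' principle applied to the lithosphere: the ice load ρ_ice t is balanced by mantle displaced below, ρ_m s.
s = t ρ_ice / ρ_m = 0.622 km × 0.924/3.39 = 0.17 km.

0.17 km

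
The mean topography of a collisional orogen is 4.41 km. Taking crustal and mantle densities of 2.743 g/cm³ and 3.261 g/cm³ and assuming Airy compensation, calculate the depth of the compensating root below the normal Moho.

Equating mass per unit area of the two columns: the weight of the topography is balanced by the buoyancy of the root, ρ_c h = (ρ_m − ρ_c) r.
r = h · ρ_c / (ρ_m − ρ_c) = 4.41 km × 2.743 / (3.261 − 2.743) = 23.4 km.

23.4 km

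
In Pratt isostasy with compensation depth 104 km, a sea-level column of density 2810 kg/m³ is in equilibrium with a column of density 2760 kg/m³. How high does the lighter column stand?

1.88 km

ρ_ref D = ρ (D + h) → h = D (ρ_ref − ρ)/ρ.
h = 104 km × (2810 − 2760)/2760 = 1.88 km.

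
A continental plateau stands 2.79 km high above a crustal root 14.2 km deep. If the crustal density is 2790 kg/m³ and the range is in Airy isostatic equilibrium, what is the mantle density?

Airy balance: ρ_c h = (ρ_m − ρ_c) r → ρ_m = ρ_c (1 + h/r).
ρ_m = 2790 × (1 + 2.79 km/14.2 km) = 3340 kg/m³.

3340 kg/m³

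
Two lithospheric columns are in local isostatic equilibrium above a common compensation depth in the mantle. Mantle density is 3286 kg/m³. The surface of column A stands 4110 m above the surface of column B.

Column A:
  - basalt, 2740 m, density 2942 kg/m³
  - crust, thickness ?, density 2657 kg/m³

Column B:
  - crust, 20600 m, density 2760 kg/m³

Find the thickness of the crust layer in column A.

37200 m

Take the compensation level at the base of the deeper column (depth z_c below the surface of column A) and equate Σ ρ_i t_i down to z_c; mantle fills any gap and the z_c terms cancel.
Column A: 2740×2942 + x×2657 + (z_c − 2740 − x)×3286
Column B: 4110×0 + 20600×2760 + (z_c − 4110 − 20600)×3286
The z_c×3286 term appears on both sides and cancels. Collect the known terms of each column as K = Σ(ρt)_known − 3286 × (depth of known layers): K_A = 8061080 − 3286×2740 = −942560; K_B = 56856000 − 3286×(4110 + 20600) = −24341060.
Balance: K_A − x×(3286 − 2657) = K_B, so x = (K_A − K_B)/(3286 − 2657) = 23398500/629 = 37200 m.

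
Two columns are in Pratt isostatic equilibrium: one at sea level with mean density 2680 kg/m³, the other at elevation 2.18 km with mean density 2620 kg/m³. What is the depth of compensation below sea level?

ρ_ref D = ρ (D + h) → D (ρ_ref − ρ) = ρ h.
D = ρ h/(ρ_ref − ρ) = 2620 × 2.18 km/(2680 − 2620) = 95.2 km.

95.2 km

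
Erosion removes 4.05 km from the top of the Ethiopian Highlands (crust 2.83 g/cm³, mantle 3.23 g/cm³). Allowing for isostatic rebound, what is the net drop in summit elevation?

0.502 km

Rebound u = e ρ_c/ρ_m = 4.05 km × 2.83/3.23 = 3.548 km.
Net surface drop = e − u = 4.05 km − 3.548 km = e (ρ_m − ρ_c)/ρ_m = 0.502 km.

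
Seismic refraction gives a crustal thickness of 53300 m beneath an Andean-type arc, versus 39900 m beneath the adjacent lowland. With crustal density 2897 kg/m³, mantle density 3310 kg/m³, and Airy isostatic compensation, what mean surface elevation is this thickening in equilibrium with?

1670 m

Excess crust Δ = 53300 m − 39900 m = 13400 m, split between elevation h and root r with h + r = Δ.
Airy balance ρ_c h = (ρ_m − ρ_c) r gives r = h ρ_c/(ρ_m − ρ_c), so h (1 + ρ_c/(ρ_m − ρ_c)) = Δ, i.e. h = Δ (ρ_m − ρ_c)/ρ_m.
h = 13400 m × 413/3310 = 1670 m.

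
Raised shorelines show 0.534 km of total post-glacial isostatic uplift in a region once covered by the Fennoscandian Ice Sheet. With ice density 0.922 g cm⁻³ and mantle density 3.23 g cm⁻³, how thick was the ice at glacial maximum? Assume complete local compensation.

u = t ρ_ice/ρ_m → t = u ρ_m/ρ_ice = 0.534 km × 3.23/0.922 = 1.87 km.

1.87 km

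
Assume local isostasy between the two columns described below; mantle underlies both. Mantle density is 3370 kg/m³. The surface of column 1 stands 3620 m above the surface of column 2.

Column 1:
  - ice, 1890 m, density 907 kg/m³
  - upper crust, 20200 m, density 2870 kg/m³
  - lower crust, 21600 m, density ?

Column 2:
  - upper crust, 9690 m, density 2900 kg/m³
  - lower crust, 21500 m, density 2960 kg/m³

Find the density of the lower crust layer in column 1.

Take the compensation level at the base of the deeper column (depth z_c below the surface of column 1) and equate Σ ρ_i t_i down to z_c; mantle fills any gap and the z_c terms cancel.
Column 1: 1890×907 + 20200×2870 + 21600×ρ + (z_c − 43690)×3370
Column 2: 3620×0 + 9690×2900 + 21500×2960 + (z_c − 3620 − 31190)×3370
The z_c×3370 term appears on both sides and cancels. Collect the known terms of each column as K = Σ(ρt)_known − 3370 × (depth of known layers): K_1 = 59688230 − 3370×43690 = −87547070; K_2 = 91741000 − 3370×(3620 + 31190) = −25568700.
Balance: K_1 + 21600×ρ = K_2, so ρ = (K_2 − K_1)/21600 = 61978400/21600 = 2870 kg/m³.

2870 kg/m³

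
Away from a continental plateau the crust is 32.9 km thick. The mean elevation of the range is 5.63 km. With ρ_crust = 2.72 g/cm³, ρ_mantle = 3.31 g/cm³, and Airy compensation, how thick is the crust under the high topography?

Root depth r = h ρ_c / (ρ_m − ρ_c) = 5.63 km × 2.72 / 0.59 = 25.96 km.
Total thickness = T + h + r = 32.9 km + 5.63 km + 25.96 km = 64.5 km.

64.5 km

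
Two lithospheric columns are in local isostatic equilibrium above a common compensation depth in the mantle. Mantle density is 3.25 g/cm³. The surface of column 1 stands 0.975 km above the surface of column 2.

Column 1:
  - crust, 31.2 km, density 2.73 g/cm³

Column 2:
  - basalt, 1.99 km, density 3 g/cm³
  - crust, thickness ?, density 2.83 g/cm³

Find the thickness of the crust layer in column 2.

29.9 km

Take the compensation level at the base of the deeper column (depth z_c below the surface of column 1) and equate Σ ρ_i t_i down to z_c; mantle fills any gap and the z_c terms cancel.
Column 1: 31.2×2.73 + (z_c − 31.2)×3.25
Column 2: 0.975×0 + 1.99×3 + x×2.83 + (z_c − 0.975 − 1.99 − x)×3.25
The z_c×3.25 term appears on both sides and cancels. Collect the known terms of each column as K = Σ(ρt)_known − 3.25 × (depth of known layers): K_1 = 85.176 − 3.25×31.2 = −16.224; K_2 = 5.97 − 3.25×(0.975 + 1.99) = −3.66625.
Balance: K_1 = K_2 − x×(3.25 − 2.83), so x = (K_2 − K_1)/(3.25 − 2.83) = 12.5577/0.42 = 29.9 km.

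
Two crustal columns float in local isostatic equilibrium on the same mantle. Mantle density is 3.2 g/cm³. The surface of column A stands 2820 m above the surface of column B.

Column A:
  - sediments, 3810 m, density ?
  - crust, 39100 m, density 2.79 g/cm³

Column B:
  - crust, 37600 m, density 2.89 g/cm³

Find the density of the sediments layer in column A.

1.98 g/cm³

Take the compensation level at the base of the deeper column (depth z_c below the surface of column A) and equate Σ ρ_i t_i down to z_c; mantle fills any gap and the z_c terms cancel.
Column A: 3810×ρ + 39100×2.79 + (z_c − 42910)×3.2
Column B: 2820×0 + 37600×2.89 + (z_c − 2820 − 37600)×3.2
The z_c×3.2 term appears on both sides and cancels. Collect the known terms of each column as K = Σ(ρt)_known − 3.2 × (depth of known layers): K_A = 109089 − 3.2×42910 = −28223; K_B = 108664 − 3.2×(2820 + 37600) = −20680.
Balance: K_A + 3810×ρ = K_B, so ρ = (K_B − K_A)/3810 = 7543/3810 = 1.98 g/cm³.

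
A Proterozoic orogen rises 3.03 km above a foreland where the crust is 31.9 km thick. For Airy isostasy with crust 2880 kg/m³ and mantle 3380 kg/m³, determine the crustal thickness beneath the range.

Root depth r = h ρ_c / (ρ_m − ρ_c) = 3.03 km × 2880 / 500 = 17.45 km.
Total thickness = T + h + r = 31.9 km + 3.03 km + 17.45 km = 52.4 km.

52.4 km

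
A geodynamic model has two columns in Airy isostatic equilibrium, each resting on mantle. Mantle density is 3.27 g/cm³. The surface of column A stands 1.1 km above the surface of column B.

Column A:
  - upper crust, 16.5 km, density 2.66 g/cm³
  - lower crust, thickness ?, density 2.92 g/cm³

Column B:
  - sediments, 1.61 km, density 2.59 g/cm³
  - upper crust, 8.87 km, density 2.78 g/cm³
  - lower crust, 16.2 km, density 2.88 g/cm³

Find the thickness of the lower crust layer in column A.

15.1 km

Take the compensation level at the base of the deeper column (depth z_c below the surface of column A) and equate Σ ρ_i t_i down to z_c; mantle fills any gap and the z_c terms cancel.
Column A: 16.5×2.66 + x×2.92 + (z_c − 16.5 − x)×3.27
Column B: 1.1×0 + 1.61×2.59 + 8.87×2.78 + 16.2×2.88 + (z_c − 1.1 − 26.68)×3.27
The z_c×3.27 term appears on both sides and cancels. Collect the known terms of each column as K = Σ(ρt)_known − 3.27 × (depth of known layers): K_A = 43.89 − 3.27×16.5 = −10.065; K_B = 75.4845 − 3.27×(1.1 + 26.68) = −15.3561.
Balance: K_A − x×(3.27 − 2.92) = K_B, so x = (K_A − K_B)/(3.27 − 2.92) = 5.2911/0.35 = 15.1 km.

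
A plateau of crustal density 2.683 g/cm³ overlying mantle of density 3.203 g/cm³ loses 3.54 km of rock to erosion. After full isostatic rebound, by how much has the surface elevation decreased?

0.575 km

Rebound u = e ρ_c/ρ_m = 3.54 km × 2.683/3.203 = 2.965 km.
Net surface drop = e − u = 3.54 km − 2.965 km = e (ρ_m − ρ_c)/ρ_m = 0.575 km.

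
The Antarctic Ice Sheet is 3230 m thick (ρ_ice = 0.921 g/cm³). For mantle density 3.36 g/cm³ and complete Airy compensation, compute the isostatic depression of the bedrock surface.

Equating mass per unit area of the two columns: the ice load ρ_ice t is balanced by mantle displaced below, ρ_m s.
s = t ρ_ice / ρ_m = 3230 m × 0.921/3.36 = 885 m.

885 m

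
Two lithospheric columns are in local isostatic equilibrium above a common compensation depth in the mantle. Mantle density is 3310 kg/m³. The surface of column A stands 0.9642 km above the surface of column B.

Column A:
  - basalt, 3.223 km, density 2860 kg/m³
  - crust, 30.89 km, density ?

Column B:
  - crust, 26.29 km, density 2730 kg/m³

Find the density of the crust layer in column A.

2760 kg/m³

Take the compensation level at the base of the deeper column (depth z_c below the surface of column A) and equate Σ ρ_i t_i down to z_c; mantle fills any gap and the z_c terms cancel.
Column A: 3.223×2860 + 30.89×ρ + (z_c − 34.113)×3310
Column B: 0.9642×0 + 26.29×2730 + (z_c − 0.9642 − 26.29)×3310
The z_c×3310 term appears on both sides and cancels. Collect the known terms of each column as K = Σ(ρt)_known − 3310 × (depth of known layers): K_A = 9217.78 − 3310×34.113 = −103696.25; K_B = 71771.7 − 3310×(0.9642 + 26.29) = −18439.702.
Balance: K_A + 30.89×ρ = K_B, so ρ = (K_B − K_A)/30.89 = 85256.5/30.89 = 2760 kg/m³.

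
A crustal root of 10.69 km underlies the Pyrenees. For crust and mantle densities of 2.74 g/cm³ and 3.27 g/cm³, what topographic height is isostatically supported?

By Archimedes' principle applied to the lithosphere: ρ_c h = (ρ_m − ρ_c) r.
h = r (ρ_m − ρ_c) / ρ_c = 10.69 km × (3.27 − 2.74) / 2.74 = 2.07 km.

2.07 km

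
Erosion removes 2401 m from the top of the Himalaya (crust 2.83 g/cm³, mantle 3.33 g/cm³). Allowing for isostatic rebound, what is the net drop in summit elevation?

361 m

Rebound u = e ρ_c/ρ_m = 2401 m × 2.83/3.33 = 2040 m.
Net surface drop = e − u = 2401 m − 2040 m = e (ρ_m − ρ_c)/ρ_m = 361 m.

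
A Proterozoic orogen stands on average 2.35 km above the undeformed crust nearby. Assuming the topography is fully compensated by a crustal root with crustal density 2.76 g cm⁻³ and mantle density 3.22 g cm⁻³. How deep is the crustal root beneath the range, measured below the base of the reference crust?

Isostatic balance requires: the weight of the topography is balanced by the buoyancy of the root, ρ_c h = (ρ_m − ρ_c) r.
r = h · ρ_c / (ρ_m − ρ_c) = 2.35 km × 2.76 / (3.22 − 2.76) = 14.1 km.

14.1 km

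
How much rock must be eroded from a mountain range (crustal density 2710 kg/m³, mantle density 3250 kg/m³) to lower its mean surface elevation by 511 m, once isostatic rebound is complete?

Net drop Δ = e − u = e − e ρ_c/ρ_m = e (ρ_m − ρ_c)/ρ_m.
e = Δ ρ_m/(ρ_m − ρ_c) = 511 m × 3250/540 = 3080 m.

3080 m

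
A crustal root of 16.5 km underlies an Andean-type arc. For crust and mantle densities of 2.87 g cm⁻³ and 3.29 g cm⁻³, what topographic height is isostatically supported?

2.41 km

For local isostatic compensation: ρ_c h = (ρ_m − ρ_c) r.
h = r (ρ_m − ρ_c) / ρ_c = 16.5 km × (3.29 − 2.87) / 2.87 = 2.41 km.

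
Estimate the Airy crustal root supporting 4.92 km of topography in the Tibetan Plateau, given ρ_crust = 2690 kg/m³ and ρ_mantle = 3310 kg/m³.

Balancing pressure at the compensation depth: the weight of the topography is balanced by the buoyancy of the root, ρ_c h = (ρ_m − ρ_c) r.
r = h · ρ_c / (ρ_m − ρ_c) = 4.92 km × 2690 / (3310 − 2690) = 21.3 km.

21.3 km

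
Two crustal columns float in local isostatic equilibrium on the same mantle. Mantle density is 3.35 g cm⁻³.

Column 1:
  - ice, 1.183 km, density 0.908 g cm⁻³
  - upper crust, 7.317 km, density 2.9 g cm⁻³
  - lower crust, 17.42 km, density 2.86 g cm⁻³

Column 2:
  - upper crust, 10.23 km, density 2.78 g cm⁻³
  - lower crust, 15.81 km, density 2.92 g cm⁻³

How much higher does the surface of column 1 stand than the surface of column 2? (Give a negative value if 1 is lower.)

0.623 km

For any compensation level in the mantle, the mantle terms cancel and isostasy reduces to e = (Σt_1 − Σt_2) − (Σ(ρt)_1 − Σ(ρt)_2) / ρ_m.
Σt_1 = 25.92 km; Σt_2 = 26.04 km; Σ(ρt)_1 = 72.114664; Σ(ρt)_2 = 74.6046 (in km·g cm⁻³).
e = (25.92 − 26.04) − (72.114664 − 74.6046) / 3.35 = 0.623 km.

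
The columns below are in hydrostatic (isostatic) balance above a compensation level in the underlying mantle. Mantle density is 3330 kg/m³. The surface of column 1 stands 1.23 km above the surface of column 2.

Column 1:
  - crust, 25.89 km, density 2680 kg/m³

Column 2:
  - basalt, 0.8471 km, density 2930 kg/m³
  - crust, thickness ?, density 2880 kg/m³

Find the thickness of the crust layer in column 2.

27.5 km

Take the compensation level at the base of the deeper column (depth z_c below the surface of column 1) and equate Σ ρ_i t_i down to z_c; mantle fills any gap and the z_c terms cancel.
Column 1: 25.89×2680 + (z_c − 25.89)×3330
Column 2: 1.23×0 + 0.8471×2930 + x×2880 + (z_c − 1.23 − 0.8471 − x)×3330
The z_c×3330 term appears on both sides and cancels. Collect the known terms of each column as K = Σ(ρt)_known − 3330 × (depth of known layers): K_1 = 69385.2 − 3330×25.89 = −16828.5; K_2 = 2482.003 − 3330×(1.23 + 0.8471) = −4434.74.
Balance: K_1 = K_2 − x×(3330 − 2880), so x = (K_2 − K_1)/(3330 − 2880) = 12393.8/450 = 27.5 km.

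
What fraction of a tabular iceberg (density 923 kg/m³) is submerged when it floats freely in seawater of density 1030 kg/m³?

Submerged fraction = ρ_obj/ρ_fluid = 923/1030 = 0.896.

0.896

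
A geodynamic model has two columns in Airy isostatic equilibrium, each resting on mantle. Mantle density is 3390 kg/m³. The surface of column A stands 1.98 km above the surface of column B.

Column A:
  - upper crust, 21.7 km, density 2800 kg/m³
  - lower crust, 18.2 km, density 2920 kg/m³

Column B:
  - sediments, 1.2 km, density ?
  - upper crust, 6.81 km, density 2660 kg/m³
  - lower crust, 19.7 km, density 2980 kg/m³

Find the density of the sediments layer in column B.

Take the compensation level at the base of the deeper column (depth z_c below the surface of column A) and equate Σ ρ_i t_i down to z_c; mantle fills any gap and the z_c terms cancel.
Column A: 21.7×2800 + 18.2×2920 + (z_c − 39.9)×3390
Column B: 1.98×0 + 1.2×ρ + 6.81×2660 + 19.7×2980 + (z_c − 1.98 − 27.71)×3390
The z_c×3390 term appears on both sides and cancels. Collect the known terms of each column as K = Σ(ρt)_known − 3390 × (depth of known layers): K_A = 113904 − 3390×39.9 = −21357; K_B = 76820.6 − 3390×(1.98 + 27.71) = −23828.5.
Balance: K_A = K_B + 1.2×ρ, so ρ = (K_A − K_B)/1.2 = 2471.5/1.2 = 2060 kg/m³.

2060 kg/m³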